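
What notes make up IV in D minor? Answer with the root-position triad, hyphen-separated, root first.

IV is built on scale degree 4, which is G in both D minor and its parallel. Building the major chord from the parallel major on G: G–B–D.

G-B-D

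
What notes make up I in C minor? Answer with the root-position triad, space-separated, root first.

C E G

I is built on scale degree 1, which is C in both C minor and its parallel. In C major the chord on C is C–E–G.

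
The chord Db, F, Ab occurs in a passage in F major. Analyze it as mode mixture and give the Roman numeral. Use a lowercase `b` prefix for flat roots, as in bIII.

Db is the lowered form of scale degree 6 in F major (the diatonic degree 6 is D). Diatonically F major has Dm (vi) on that degree; Db–F–Ab is instead the major chord native to F minor, so it takes the label bVI.

bVI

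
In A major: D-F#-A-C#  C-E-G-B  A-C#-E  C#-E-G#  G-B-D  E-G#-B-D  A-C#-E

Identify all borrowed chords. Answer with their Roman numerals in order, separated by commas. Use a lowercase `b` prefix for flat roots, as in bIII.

The diatonic triads in A major are A, Bm, C#m, D, E, F#m, G#dim. D–F#–A–C# = Dmaj7, A–C#–E = A, C#–E–G# = C#m and E–G#–B–D = E7 are all diatonic. C–E–G–B doesn't fit — on degree 3 A major would have C#m (iii). Cmaj7 is the degree-3 chord of A minor, so it is the borrowed bIIImaj7. G–B–D is not: scale degree 7 in A major carries G#dim (vii°). In A minor the chord on that degree is G, so here it functions as bVII, borrowed from the parallel minor.

bIIImaj7, bVII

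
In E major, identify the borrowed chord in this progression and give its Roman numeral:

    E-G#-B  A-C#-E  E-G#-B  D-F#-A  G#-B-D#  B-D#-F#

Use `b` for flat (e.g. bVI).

bVII

E major has the diatonic set E, F#m, G#m, A, B, C#m, D#dim. E–G#–B = E, A–C#–E = A, G#–B–D# = G#m and B–D#–F# = B all belong to that set. D–F#–A is not: scale degree 7 in E major carries D#dim (vii°). In E minor the chord on that degree is D, so here it functions as bVII, borrowed from the parallel minor.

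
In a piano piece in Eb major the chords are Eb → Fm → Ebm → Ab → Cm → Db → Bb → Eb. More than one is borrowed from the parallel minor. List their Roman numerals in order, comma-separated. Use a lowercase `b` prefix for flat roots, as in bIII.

i, bVII

The diatonic triads in Eb major are Eb, Fm, Gm, Ab, Bb, Cm, Ddim. Eb, Fm, Ab, Cm and Bb are all diatonic. Ebm (Eb–Gb–Bb) is not: scale degree 1 in Eb major carries Eb (I). In Eb minor the chord on that degree is Ebm, so here it functions as i, borrowed from the parallel minor. But Db (Db–F–Ab) is foreign: the diatonic vii° on degree 7 is Ddim, whereas Db comes from Eb minor. It is labeled bVII.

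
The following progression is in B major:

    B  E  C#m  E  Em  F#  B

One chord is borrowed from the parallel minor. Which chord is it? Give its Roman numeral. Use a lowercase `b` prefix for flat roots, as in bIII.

The diatonic triads in B major are B, C#m, D#m, E, F#, G#m, A#dim. B, E, C#m and F# are all diatonic. Em (E–G–B) doesn't fit — on degree 4 B major would have E (IV). Em is the degree-4 chord of B minor, so it is the borrowed iv.

iv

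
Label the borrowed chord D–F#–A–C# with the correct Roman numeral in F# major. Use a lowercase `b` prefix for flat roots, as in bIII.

In F# major scale degree 6 is D#; D is its lowered form, from F# minor. Diatonically F# major has D#m (vi) on that degree; D–F#–A–C# is instead the major-seventh chord native to F# minor, so it takes the label bVImaj7.

bVImaj7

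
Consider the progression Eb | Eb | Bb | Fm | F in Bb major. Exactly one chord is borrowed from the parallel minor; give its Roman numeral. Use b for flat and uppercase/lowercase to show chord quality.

Bb major has the diatonic set Bb, Cm, Dm, Eb, F, Gm, Adim. Of the given chords, Eb, Bb and F are diatonic. But Fm (F–Ab–C) is foreign: the diatonic V on degree 5 is F, whereas Fm comes from Bb minor. It is labeled v.

v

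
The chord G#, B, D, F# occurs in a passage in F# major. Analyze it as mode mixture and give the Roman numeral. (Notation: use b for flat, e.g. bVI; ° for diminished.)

iiø7

The root G# is the diatonic 2nd degree of F# major; the borrowing shows in the chord quality. G#–B–D–F# is a half-diminished-seventh chord — the form found in F# minor, not the diatonic ii (G#m). Borrowed into F# major it is written iiø7.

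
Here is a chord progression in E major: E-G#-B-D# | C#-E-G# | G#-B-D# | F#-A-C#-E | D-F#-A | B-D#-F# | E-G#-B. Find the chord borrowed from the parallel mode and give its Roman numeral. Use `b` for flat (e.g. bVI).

bVII

The diatonic triads in E major are E, F#m, G#m, A, B, C#m, D#dim. E–G#–B–D# = Emaj7, C#–E–G# = C#m, G#–B–D# = G#m, F#–A–C#–E = F#m7, B–D#–F# = B and E–G#–B = E all belong to that set. But D–F#–A is foreign: the diatonic vii° on degree 7 is D#dim, whereas D comes from E minor. It is labeled bVII.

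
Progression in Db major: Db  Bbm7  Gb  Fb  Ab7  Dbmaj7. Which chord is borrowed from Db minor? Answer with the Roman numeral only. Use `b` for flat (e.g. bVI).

bIII

The diatonic triads in Db major are Db, Ebm, Fm, Gb, Ab, Bbm, Cdim. Db, Bbm7, Gb, Ab7 and Dbmaj7 all belong to that set. Fb (Fb–Ab–Cb) doesn't fit — on degree 3 Db major would have Fm (iii). Fb is the degree-3 chord of Db minor, so it is the borrowed bIII.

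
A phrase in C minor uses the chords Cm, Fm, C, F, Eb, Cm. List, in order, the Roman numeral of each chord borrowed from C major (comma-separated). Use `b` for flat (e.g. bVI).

I, IV

C minor has the diatonic set Cm, Ddim, Eb, Fm, G, Ab, Bb (with V from harmonic minor). Of the given chords, Cm, Fm and Eb are diatonic. C (C–E–G) doesn't fit — on degree 1 C minor would have Cm (i). C is the degree-1 chord of C major, so it is the borrowed I. F (F–A–C) doesn't fit — on degree 4 C minor would have Fm (iv). F is the degree-4 chord of C major, so it is the borrowed IV.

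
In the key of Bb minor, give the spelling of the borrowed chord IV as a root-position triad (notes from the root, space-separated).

The root, Eb, is scale degree 4 — the same note in Bb minor and Bb major; only the chord quality changes. In Bb major the chord on Eb is Eb–G–Bb.

Eb G Bb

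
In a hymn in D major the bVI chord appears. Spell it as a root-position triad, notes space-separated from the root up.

Scale degree 6 in D major is B. bVI uses the lowered form, Bb, taken from D minor. Building the major chord from the parallel minor on Bb: Bb–D–F.

Bb D F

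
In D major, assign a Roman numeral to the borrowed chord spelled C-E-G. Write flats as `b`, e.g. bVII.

C is the lowered form of scale degree 7 in D major (the diatonic degree 7 is C#). The diatonic chord on degree 7 would be C#dim (vii°), but C–E–G is the major chord from D minor. As a borrowed chord it is labeled bVII.

bVII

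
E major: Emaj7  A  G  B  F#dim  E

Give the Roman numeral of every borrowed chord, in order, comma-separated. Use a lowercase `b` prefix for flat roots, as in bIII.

The diatonic triads in E major are E, F#m, G#m, A, B, C#m, D#dim. Emaj7, A, B and E are all diatonic. G (G–B–D) is not: scale degree 3 in E major carries G#m (iii). In E minor the chord on that degree is G, so here it functions as bIII, borrowed from the parallel minor. But F#dim (F#–A–C) is foreign: the diatonic ii on degree 2 is F#m, whereas F#dim comes from E minor. It is labeled ii°.

bIII, ii°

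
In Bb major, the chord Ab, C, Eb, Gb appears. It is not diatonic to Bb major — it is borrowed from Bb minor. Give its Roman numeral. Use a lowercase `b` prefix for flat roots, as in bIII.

bVII7

Ab is the lowered form of scale degree 7 in Bb major (the diatonic degree 7 is A). Ab–C–Eb–Gb is a dominant-seventh chord — the form found in Bb minor, not the diatonic vii° (Adim). Borrowed into Bb major it is written bVII7.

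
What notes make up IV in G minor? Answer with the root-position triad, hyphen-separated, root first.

C-E-G

IV is built on scale degree 4, which is C in both G minor and its parallel. In G major the chord on C is C–E–G.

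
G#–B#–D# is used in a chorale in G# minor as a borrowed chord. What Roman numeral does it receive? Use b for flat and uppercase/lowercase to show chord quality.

I

G# is scale degree 1 in G# minor. G#–B#–D# is a major chord — the form found in G# major, not the diatonic i (G#m). Borrowed into G# minor it is written I.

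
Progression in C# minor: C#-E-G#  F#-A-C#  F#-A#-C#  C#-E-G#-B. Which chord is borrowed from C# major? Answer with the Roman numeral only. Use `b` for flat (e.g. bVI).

IV

In C# minor (with V from harmonic minor) the diatonic chords are C#m, D#dim, E, F#m, G#, A, B. Of the given chords, C#–E–G# = C#m, F#–A–C# = F#m and C#–E–G#–B = C#m7 are diatonic. F#–A#–C# is not: scale degree 4 in C# minor carries F#m (iv). In C# major the chord on that degree is F#, so here it functions as IV, borrowed from the parallel major.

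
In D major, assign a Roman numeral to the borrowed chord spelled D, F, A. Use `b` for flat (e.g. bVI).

The root D is the diatonic 1st degree of D major; the borrowing shows in the chord quality. D–F–A is a minor chord — the form found in D minor, not the diatonic I (D). Borrowed into D major it is written i.

i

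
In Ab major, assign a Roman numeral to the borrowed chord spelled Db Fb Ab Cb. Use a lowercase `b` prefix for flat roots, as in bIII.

Db is scale degree 4 in Ab major. The diatonic chord on degree 4 would be Db (IV), but Db–Fb–Ab–Cb is the minor-seventh chord from Ab minor. As a borrowed chord it is labeled iv7.

iv7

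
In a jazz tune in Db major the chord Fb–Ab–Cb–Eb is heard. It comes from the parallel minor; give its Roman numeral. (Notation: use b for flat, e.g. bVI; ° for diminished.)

bIIImaj7

In Db major scale degree 3 is F; Fb is its lowered form, from Db minor. The diatonic chord on degree 3 would be Fm (iii), but Fb–Ab–Cb–Eb is the major-seventh chord from Db minor. As a borrowed chord it is labeled bIIImaj7.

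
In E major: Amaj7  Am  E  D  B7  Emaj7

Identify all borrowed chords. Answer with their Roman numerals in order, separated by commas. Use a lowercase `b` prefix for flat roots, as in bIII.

E major has the diatonic set E, F#m, G#m, A, B, C#m, D#dim. Amaj7, E, B7 and Emaj7 all belong to that set. Am (A–C–E) is not: scale degree 4 in E major carries A (IV). In E minor the chord on that degree is Am, so here it functions as iv, borrowed from the parallel minor. D (D–F#–A) doesn't fit — on degree 7 E major would have D#dim (vii°). D is the degree-7 chord of E minor, so it is the borrowed bVII.

iv, bVII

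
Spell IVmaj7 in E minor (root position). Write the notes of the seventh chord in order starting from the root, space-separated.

IVmaj7 is built on scale degree 4, which is A in both E minor and its parallel. In E major the chord on A is A–C#–E–G#.

A C# E G#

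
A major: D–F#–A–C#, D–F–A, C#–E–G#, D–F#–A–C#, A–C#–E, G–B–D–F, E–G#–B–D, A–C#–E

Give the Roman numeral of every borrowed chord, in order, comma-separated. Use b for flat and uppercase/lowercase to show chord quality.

A major has the diatonic set A, Bm, C#m, D, E, F#m, G#dim. Of the given chords, D–F#–A–C# = Dmaj7, C#–E–G# = C#m, A–C#–E = A and E–G#–B–D = E7 are diatonic. D–F–A doesn't fit — on degree 4 A major would have D (IV). Dm is the degree-4 chord of A minor, so it is the borrowed iv. G–B–D–F is not: scale degree 7 in A major carries G#dim (vii°). In A minor the chord on that degree is G7, so here it functions as bVII7, borrowed from the parallel minor.

iv, bVII7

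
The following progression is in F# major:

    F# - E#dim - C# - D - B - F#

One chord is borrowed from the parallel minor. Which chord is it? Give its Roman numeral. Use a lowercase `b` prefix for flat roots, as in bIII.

bVI

In F# major the diatonic chords are F#, G#m, A#m, B, C#, D#m, E#dim. F#, E#dim, C# and B all belong to that set. But D (D–F#–A) is foreign: the diatonic vi on degree 6 is D#m, whereas D comes from F# minor. It is labeled bVI.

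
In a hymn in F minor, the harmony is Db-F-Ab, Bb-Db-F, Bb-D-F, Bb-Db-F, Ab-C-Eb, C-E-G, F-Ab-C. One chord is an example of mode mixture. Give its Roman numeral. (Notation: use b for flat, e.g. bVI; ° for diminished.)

F minor has the diatonic set Fm, Gdim, Ab, Bbm, C, Db, Eb (with V from harmonic minor). Db–F–Ab = Db, Bb–Db–F = Bbm, Ab–C–Eb = Ab, C–E–G = C and F–Ab–C = Fm are all diatonic. Bb–D–F doesn't fit — on degree 4 F minor would have Bbm (iv). Bb is the degree-4 chord of F major, so it is the borrowed IV.

IV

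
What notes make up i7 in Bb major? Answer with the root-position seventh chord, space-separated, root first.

i7 is built on scale degree 1, which is Bb in both Bb major and its parallel. Stacking thirds in Bb minor on Bb gives Bb–Db–F–Ab.

Bb Db F Ab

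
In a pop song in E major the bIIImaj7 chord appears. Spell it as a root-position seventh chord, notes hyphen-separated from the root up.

Scale degree 3 in E major is G#. bIIImaj7 uses the lowered form, G, taken from E minor. Building the major-seventh chord from the parallel minor on G: G–B–D–F#.

G-B-D-F#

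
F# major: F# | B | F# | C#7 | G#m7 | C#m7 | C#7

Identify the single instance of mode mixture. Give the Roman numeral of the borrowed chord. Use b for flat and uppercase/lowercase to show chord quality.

The diatonic triads in F# major are F#, G#m, A#m, B, C#, D#m, E#dim. F#, B, C#7 and G#m7 all belong to that set. C#m7 (C#–E–G#–B) doesn't fit — on degree 5 F# major would have C# (V). C#m7 is the degree-5 chord of F# minor, so it is the borrowed v7.

v7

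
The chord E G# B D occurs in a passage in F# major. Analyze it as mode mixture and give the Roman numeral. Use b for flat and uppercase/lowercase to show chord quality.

E is the lowered form of scale degree 7 in F# major (the diatonic degree 7 is E#). Diatonically F# major has E#dim (vii°) on that degree; E–G#–B–D is instead the dominant-seventh chord native to F# minor, so it takes the label bVII7.

bVII7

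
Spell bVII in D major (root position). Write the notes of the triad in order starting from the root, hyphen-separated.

The root of bVII is the lowered 7th degree: C# becomes C. Building the major chord from the parallel minor on C: C–E–G.

C-E-G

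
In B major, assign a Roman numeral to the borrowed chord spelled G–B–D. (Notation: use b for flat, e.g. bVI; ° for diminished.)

In B major scale degree 6 is G#; G is its lowered form, from B minor. The diatonic chord on degree 6 would be G#m (vi), but G–B–D is the major chord from B minor. As a borrowed chord it is labeled bVI.

bVI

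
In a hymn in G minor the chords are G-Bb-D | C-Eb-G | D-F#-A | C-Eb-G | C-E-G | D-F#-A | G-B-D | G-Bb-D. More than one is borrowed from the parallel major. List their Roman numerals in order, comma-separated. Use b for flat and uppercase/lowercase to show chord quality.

The diatonic triads in G minor (with V from harmonic minor) are Gm, Adim, Bb, Cm, D, Eb, F. Of the given chords, G–Bb–D = Gm, C–Eb–G = Cm and D–F#–A = D are diatonic. But C–E–G is foreign: the diatonic iv on degree 4 is Cm, whereas C comes from G major. It is labeled IV. G–B–D doesn't fit — on degree 1 G minor would have Gm (i). G is the degree-1 chord of G major, so it is the borrowed I.

IV, I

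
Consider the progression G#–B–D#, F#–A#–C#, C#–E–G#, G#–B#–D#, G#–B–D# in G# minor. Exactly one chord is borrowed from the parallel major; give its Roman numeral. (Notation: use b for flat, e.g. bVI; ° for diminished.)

I

The diatonic triads in G# minor (with V from harmonic minor) are G#m, A#dim, B, C#m, D#, E, F#. G#–B–D# = G#m, F#–A#–C# = F# and C#–E–G# = C#m are all diatonic. G#–B#–D# is not: scale degree 1 in G# minor carries G#m (i). In G# major the chord on that degree is G#, so here it functions as I, borrowed from the parallel major.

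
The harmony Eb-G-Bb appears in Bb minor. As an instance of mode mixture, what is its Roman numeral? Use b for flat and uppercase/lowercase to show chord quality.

IV

Eb is scale degree 4 in Bb minor. The diatonic chord on degree 4 would be Ebm (iv), but Eb–G–Bb is the major chord from Bb major. As a borrowed chord it is labeled IV.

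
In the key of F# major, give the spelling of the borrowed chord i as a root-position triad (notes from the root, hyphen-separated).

F#-A-C#

The root, F#, is scale degree 1 — the same note in F# major and F# minor; only the chord quality changes. Stacking thirds in F# minor on F# gives F#–A–C#.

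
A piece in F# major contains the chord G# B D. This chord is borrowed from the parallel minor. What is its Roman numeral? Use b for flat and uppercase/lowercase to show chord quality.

ii°

The root G# is the diatonic 2nd degree of F# major; the borrowing shows in the chord quality. G#–B–D is a diminished chord — the form found in F# minor, not the diatonic ii (G#m). Borrowed into F# major it is written ii°.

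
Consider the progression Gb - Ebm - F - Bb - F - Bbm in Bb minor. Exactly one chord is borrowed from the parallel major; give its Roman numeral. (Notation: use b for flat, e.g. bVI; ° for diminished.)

In Bb minor (with V from harmonic minor) the diatonic chords are Bbm, Cdim, Db, Ebm, F, Gb, Ab. Of the given chords, Gb, Ebm, F and Bbm are diatonic. But Bb (Bb–D–F) is foreign: the diatonic i on degree 1 is Bbm, whereas Bb comes from Bb major. It is labeled I.

I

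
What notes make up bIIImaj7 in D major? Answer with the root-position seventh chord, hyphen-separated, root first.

F-A-C-E

bIIImaj7 is built on the lowered scale degree 3. In D major degree 3 is F#; lowered it becomes F. Building the major-seventh chord from the parallel minor on F: F–A–C–E.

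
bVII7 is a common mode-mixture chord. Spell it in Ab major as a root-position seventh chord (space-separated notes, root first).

Scale degree 7 in Ab major is G. bVII7 uses the lowered form, Gb, taken from Ab minor. Stacking thirds in Ab minor on Gb gives Gb–Bb–Db–Fb.

Gb Bb Db Fb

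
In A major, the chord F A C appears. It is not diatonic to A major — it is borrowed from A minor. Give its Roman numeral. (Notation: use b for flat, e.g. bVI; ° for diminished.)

The root F is the lowered 6th scale degree — diatonically A major has F# there. F–A–C is a major chord — the form found in A minor, not the diatonic vi (F#m). Borrowed into A major it is written bVI.

bVI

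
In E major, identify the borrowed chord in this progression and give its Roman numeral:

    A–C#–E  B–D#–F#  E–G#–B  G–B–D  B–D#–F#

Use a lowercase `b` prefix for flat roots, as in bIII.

bIII

The diatonic triads in E major are E, F#m, G#m, A, B, C#m, D#dim. A–C#–E = A, B–D#–F# = B and E–G#–B = E are all diatonic. G–B–D is not: scale degree 3 in E major carries G#m (iii). In E minor the chord on that degree is G, so here it functions as bIII, borrowed from the parallel minor.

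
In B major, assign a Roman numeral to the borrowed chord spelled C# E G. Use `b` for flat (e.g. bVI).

ii°

The root C# is the diatonic 2nd degree of B major; the borrowing shows in the chord quality. The diatonic chord on degree 2 would be C#m (ii), but C#–E–G is the diminished chord from B minor. As a borrowed chord it is labeled ii°.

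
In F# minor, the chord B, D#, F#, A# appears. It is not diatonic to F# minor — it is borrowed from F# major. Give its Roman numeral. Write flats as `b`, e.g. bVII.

B is scale degree 4 in F# minor. The diatonic chord on degree 4 would be Bm (iv), but B–D#–F#–A# is the major-seventh chord from F# major. As a borrowed chord it is labeled IVmaj7.

IVmaj7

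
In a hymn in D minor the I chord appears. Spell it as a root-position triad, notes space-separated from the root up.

D F# A

I is built on scale degree 1, which is D in both D minor and its parallel. In D major the chord on D is D–F#–A.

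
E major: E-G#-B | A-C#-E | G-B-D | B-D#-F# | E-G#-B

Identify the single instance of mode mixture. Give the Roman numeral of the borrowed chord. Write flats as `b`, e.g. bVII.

bIII

In E major the diatonic chords are E, F#m, G#m, A, B, C#m, D#dim. Of the given chords, E–G#–B = E, A–C#–E = A and B–D#–F# = B are diatonic. But G–B–D is foreign: the diatonic iii on degree 3 is G#m, whereas G comes from E minor. It is labeled bIII.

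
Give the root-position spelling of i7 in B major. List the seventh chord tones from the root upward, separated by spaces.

B D F# A

i7 is built on scale degree 1, which is B in both B major and its parallel. Stacking thirds in B minor on B gives B–D–F#–A.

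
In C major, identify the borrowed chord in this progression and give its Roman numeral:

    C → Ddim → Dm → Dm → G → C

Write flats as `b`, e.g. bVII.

ii°

In C major the diatonic chords are C, Dm, Em, F, G, Am, Bdim. Of the given chords, C, Dm and G are diatonic. But Ddim (D–F–Ab) is foreign: the diatonic ii on degree 2 is Dm, whereas Ddim comes from C minor. It is labeled ii°.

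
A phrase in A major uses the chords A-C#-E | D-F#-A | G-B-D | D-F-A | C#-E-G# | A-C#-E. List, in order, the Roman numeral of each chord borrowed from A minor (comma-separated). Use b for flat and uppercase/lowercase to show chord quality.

bVII, iv

In A major the diatonic chords are A, Bm, C#m, D, E, F#m, G#dim. A–C#–E = A, D–F#–A = D and C#–E–G# = C#m are all diatonic. G–B–D is not: scale degree 7 in A major carries G#dim (vii°). In A minor the chord on that degree is G, so here it functions as bVII, borrowed from the parallel minor. But D–F–A is foreign: the diatonic IV on degree 4 is D, whereas Dm comes from A minor. It is labeled iv.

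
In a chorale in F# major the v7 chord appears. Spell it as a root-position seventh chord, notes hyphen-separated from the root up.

v7 is built on scale degree 5, which is C# in both F# major and its parallel. Stacking thirds in F# minor on C# gives C#–E–G#–B.

C#-E-G#-B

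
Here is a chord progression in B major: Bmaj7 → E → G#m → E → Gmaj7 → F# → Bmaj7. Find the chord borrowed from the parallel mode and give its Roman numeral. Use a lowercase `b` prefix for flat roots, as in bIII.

bVImaj7

B major has the diatonic set B, C#m, D#m, E, F#, G#m, A#dim. Bmaj7, E, G#m and F# all belong to that set. But Gmaj7 (G–B–D–F#) is foreign: the diatonic vi on degree 6 is G#m, whereas Gmaj7 comes from B minor. It is labeled bVImaj7.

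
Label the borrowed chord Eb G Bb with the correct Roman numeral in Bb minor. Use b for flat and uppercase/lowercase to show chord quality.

Eb is scale degree 4 in Bb minor. Eb–G–Bb is a major chord — the form found in Bb major, not the diatonic iv (Ebm). Borrowed into Bb minor it is written IV.

IV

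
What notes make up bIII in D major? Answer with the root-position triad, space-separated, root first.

F A C

Scale degree 3 in D major is F#. bIII uses the lowered form, F, taken from D minor. Building the major chord from the parallel minor on F: F–A–C.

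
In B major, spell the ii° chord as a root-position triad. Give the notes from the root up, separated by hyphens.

ii° is built on scale degree 2, which is C# in both B major and its parallel. Stacking thirds in B minor on C# gives C#–E–G.

C#-E-G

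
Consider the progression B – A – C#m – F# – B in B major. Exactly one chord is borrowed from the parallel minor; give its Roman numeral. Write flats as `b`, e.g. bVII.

bVII

In B major the diatonic chords are B, C#m, D#m, E, F#, G#m, A#dim. B, C#m and F# are all diatonic. A (A–C#–E) is not: scale degree 7 in B major carries A#dim (vii°). In B minor the chord on that degree is A, so here it functions as bVII, borrowed from the parallel minor.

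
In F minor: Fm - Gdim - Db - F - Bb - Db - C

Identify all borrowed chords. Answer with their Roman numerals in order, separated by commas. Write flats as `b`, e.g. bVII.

I, IV

The diatonic triads in F minor (with V from harmonic minor) are Fm, Gdim, Ab, Bbm, C, Db, Eb. Of the given chords, Fm, Gdim, Db and C are diatonic. F (F–A–C) doesn't fit — on degree 1 F minor would have Fm (i). F is the degree-1 chord of F major, so it is the borrowed I. Bb (Bb–D–F) is not: scale degree 4 in F minor carries Bbm (iv). In F major the chord on that degree is Bb, so here it functions as IV, borrowed from the parallel major.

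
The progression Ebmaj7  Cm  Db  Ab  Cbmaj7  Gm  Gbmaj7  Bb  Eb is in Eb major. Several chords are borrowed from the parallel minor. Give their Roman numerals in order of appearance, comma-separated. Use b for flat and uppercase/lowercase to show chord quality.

bVII, bVImaj7, bIIImaj7

In Eb major the diatonic chords are Eb, Fm, Gm, Ab, Bb, Cm, Ddim. Of the given chords, Ebmaj7, Cm, Ab, Gm, Bb and Eb are diatonic. But Db (Db–F–Ab) is foreign: the diatonic vii° on degree 7 is Ddim, whereas Db comes from Eb minor. It is labeled bVII. But Cbmaj7 (Cb–Eb–Gb–Bb) is foreign: the diatonic vi on degree 6 is Cm, whereas Cbmaj7 comes from Eb minor. It is labeled bVImaj7. But Gbmaj7 (Gb–Bb–Db–F) is foreign: the diatonic iii on degree 3 is Gm, whereas Gbmaj7 comes from Eb minor. It is labeled bIIImaj7.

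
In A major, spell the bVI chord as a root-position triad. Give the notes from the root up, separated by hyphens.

bVI is built on the lowered scale degree 6. In A major degree 6 is F#; lowered it becomes F. In A minor the chord on F is F–A–C.

F-A-C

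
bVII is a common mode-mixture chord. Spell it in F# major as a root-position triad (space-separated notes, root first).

E G# B

bVII is built on the lowered scale degree 7. In F# major degree 7 is E#; lowered it becomes E. Stacking thirds in F# minor on E gives E–G#–B.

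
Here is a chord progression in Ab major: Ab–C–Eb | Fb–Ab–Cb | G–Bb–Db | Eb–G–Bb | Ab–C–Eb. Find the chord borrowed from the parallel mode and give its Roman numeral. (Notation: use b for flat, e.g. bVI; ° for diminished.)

In Ab major the diatonic chords are Ab, Bbm, Cm, Db, Eb, Fm, Gdim. Ab–C–Eb = Ab, G–Bb–Db = Gdim and Eb–G–Bb = Eb all belong to that set. Fb–Ab–Cb doesn't fit — on degree 6 Ab major would have Fm (vi). Fb is the degree-6 chord of Ab minor, so it is the borrowed bVI.

bVI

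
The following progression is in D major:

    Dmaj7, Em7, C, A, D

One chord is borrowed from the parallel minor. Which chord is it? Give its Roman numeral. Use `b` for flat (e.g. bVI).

bVII

The diatonic triads in D major are D, Em, F#m, G, A, Bm, C#dim. Dmaj7, Em7, A and D are all diatonic. C (C–E–G) is not: scale degree 7 in D major carries C#dim (vii°). In D minor the chord on that degree is C, so here it functions as bVII, borrowed from the parallel minor.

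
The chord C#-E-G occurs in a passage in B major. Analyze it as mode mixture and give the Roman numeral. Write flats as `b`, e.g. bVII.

C# is scale degree 2 in B major. The diatonic chord on degree 2 would be C#m (ii), but C#–E–G is the diminished chord from B minor. As a borrowed chord it is labeled ii°.

ii°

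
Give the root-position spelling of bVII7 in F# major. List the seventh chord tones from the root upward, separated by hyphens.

E-G#-B-D

Scale degree 7 in F# major is E#. bVII7 uses the lowered form, E, taken from F# minor. Stacking thirds in F# minor on E gives E–G#–B–D.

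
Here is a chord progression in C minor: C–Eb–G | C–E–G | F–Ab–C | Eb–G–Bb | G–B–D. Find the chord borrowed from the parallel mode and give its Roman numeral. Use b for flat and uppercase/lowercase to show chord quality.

I

C minor has the diatonic set Cm, Ddim, Eb, Fm, G, Ab, Bb (with V from harmonic minor). C–Eb–G = Cm, F–Ab–C = Fm, Eb–G–Bb = Eb and G–B–D = G all belong to that set. But C–E–G is foreign: the diatonic i on degree 1 is Cm, whereas C comes from C major. It is labeled I.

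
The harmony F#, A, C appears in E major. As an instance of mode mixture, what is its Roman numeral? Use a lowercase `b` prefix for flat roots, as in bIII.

ii°

F# is scale degree 2 in E major. The diatonic chord on degree 2 would be F#m (ii), but F#–A–C is the diminished chord from E minor. As a borrowed chord it is labeled ii°.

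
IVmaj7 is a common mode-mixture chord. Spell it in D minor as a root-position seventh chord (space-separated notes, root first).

G B D F#

The root, G, is scale degree 4 — the same note in D minor and D major; only the chord quality changes. Stacking thirds in D major on G gives G–B–D–F#.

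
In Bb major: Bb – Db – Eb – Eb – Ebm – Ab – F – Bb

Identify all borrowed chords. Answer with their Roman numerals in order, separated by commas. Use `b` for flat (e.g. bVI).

The diatonic triads in Bb major are Bb, Cm, Dm, Eb, F, Gm, Adim. Bb, Eb and F are all diatonic. Db (Db–F–Ab) is not: scale degree 3 in Bb major carries Dm (iii). In Bb minor the chord on that degree is Db, so here it functions as bIII, borrowed from the parallel minor. Ebm (Eb–Gb–Bb) is not: scale degree 4 in Bb major carries Eb (IV). In Bb minor the chord on that degree is Ebm, so here it functions as iv, borrowed from the parallel minor. Ab (Ab–C–Eb) is not: scale degree 7 in Bb major carries Adim (vii°). In Bb minor the chord on that degree is Ab, so here it functions as bVII, borrowed from the parallel minor.

bIII, iv, bVII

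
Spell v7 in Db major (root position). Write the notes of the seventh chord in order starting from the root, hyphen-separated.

v7 is built on scale degree 5, which is Ab in both Db major and its parallel. Building the minor-seventh chord from the parallel minor on Ab: Ab–Cb–Eb–Gb.

Ab-Cb-Eb-Gb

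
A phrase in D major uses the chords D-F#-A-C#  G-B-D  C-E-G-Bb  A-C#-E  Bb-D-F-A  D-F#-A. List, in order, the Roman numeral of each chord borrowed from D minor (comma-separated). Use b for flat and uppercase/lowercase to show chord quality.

In D major the diatonic chords are D, Em, F#m, G, A, Bm, C#dim. D–F#–A–C# = Dmaj7, G–B–D = G, A–C#–E = A and D–F#–A = D are all diatonic. C–E–G–Bb is not: scale degree 7 in D major carries C#dim (vii°). In D minor the chord on that degree is C7, so here it functions as bVII7, borrowed from the parallel minor. Bb–D–F–A is not: scale degree 6 in D major carries Bm (vi). In D minor the chord on that degree is Bbmaj7, so here it functions as bVImaj7, borrowed from the parallel minor.

bVII7, bVImaj7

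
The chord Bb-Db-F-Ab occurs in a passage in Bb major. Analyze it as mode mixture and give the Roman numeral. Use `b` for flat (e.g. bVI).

i7

The root Bb is the diatonic 1st degree of Bb major; the borrowing shows in the chord quality. Diatonically Bb major has Bb (I) on that degree; Bb–Db–F–Ab is instead the minor-seventh chord native to Bb minor, so it takes the label i7.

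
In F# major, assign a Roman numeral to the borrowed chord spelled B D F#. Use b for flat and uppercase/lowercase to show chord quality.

B is scale degree 4 in F# major. The diatonic chord on degree 4 would be B (IV), but B–D–F# is the minor chord from F# minor. As a borrowed chord it is labeled iv.

iv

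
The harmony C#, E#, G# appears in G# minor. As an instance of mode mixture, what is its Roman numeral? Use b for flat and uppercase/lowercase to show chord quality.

The root C# is the diatonic 4th degree of G# minor; the borrowing shows in the chord quality. C#–E#–G# is a major chord — the form found in G# major, not the diatonic iv (C#m). Borrowed into G# minor it is written IV.

IV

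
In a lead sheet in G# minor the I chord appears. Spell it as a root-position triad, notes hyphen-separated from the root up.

I is built on scale degree 1, which is G# in both G# minor and its parallel. In G# major the chord on G# is G#–B#–D#.

G#-B#-D#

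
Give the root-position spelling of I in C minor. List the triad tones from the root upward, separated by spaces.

I is built on scale degree 1, which is C in both C minor and its parallel. Building the major chord from the parallel major on C: C–E–G.

C E G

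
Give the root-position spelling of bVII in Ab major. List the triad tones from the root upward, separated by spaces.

Gb Bb Db

The root of bVII is the lowered 7th degree: G becomes Gb. Stacking thirds in Ab minor on Gb gives Gb–Bb–Db.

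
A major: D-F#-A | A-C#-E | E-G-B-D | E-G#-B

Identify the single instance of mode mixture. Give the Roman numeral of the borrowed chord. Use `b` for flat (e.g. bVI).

v7

In A major the diatonic chords are A, Bm, C#m, D, E, F#m, G#dim. D–F#–A = D, A–C#–E = A and E–G#–B = E all belong to that set. E–G–B–D is not: scale degree 5 in A major carries E (V). In A minor the chord on that degree is Em7, so here it functions as v7, borrowed from the parallel minor.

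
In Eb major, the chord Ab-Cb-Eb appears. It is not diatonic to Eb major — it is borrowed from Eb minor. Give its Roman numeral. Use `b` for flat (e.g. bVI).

iv

The root Ab is the diatonic 4th degree of Eb major; the borrowing shows in the chord quality. Ab–Cb–Eb is a minor chord — the form found in Eb minor, not the diatonic IV (Ab). Borrowed into Eb major it is written iv.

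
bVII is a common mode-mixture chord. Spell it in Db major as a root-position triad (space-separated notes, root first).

Cb Eb Gb

The root of bVII is the lowered 7th degree: C becomes Cb. In Db minor the chord on Cb is Cb–Eb–Gb.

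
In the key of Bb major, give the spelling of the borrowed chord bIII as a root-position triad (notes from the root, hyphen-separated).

Scale degree 3 in Bb major is D. bIII uses the lowered form, Db, taken from Bb minor. Stacking thirds in Bb minor on Db gives Db–F–Ab.

Db-F-Ab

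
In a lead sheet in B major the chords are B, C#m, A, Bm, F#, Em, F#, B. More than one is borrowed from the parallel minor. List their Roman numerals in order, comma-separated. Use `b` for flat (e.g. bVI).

bVII, i, iv

In B major the diatonic chords are B, C#m, D#m, E, F#, G#m, A#dim. B, C#m and F# all belong to that set. But A (A–C#–E) is foreign: the diatonic vii° on degree 7 is A#dim, whereas A comes from B minor. It is labeled bVII. But Bm (B–D–F#) is foreign: the diatonic I on degree 1 is B, whereas Bm comes from B minor. It is labeled i. But Em (E–G–B) is foreign: the diatonic IV on degree 4 is E, whereas Em comes from B minor. It is labeled iv.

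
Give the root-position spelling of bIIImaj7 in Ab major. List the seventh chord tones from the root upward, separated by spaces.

bIIImaj7 is built on the lowered scale degree 3. In Ab major degree 3 is C; lowered it becomes Cb. Stacking thirds in Ab minor on Cb gives Cb–Eb–Gb–Bb.

Cb Eb Gb Bb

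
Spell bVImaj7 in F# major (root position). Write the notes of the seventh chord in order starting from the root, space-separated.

bVImaj7 is built on the lowered scale degree 6. In F# major degree 6 is D#; lowered it becomes D. Building the major-seventh chord from the parallel minor on D: D–F#–A–C#.

D F# A C#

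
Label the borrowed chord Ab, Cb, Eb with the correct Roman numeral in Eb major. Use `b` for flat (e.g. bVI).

The root Ab is the diatonic 4th degree of Eb major; the borrowing shows in the chord quality. Diatonically Eb major has Ab (IV) on that degree; Ab–Cb–Eb is instead the minor chord native to Eb minor, so it takes the label iv.

iv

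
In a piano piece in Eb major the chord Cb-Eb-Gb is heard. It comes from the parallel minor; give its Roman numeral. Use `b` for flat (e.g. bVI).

The root Cb is the lowered 6th scale degree — diatonically Eb major has C there. The diatonic chord on degree 6 would be Cm (vi), but Cb–Eb–Gb is the major chord from Eb minor. As a borrowed chord it is labeled bVI.

bVI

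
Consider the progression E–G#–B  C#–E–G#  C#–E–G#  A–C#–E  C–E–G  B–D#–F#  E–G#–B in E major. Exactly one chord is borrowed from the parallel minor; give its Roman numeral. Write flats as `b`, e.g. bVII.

E major has the diatonic set E, F#m, G#m, A, B, C#m, D#dim. E–G#–B = E, C#–E–G# = C#m, A–C#–E = A and B–D#–F# = B all belong to that set. C–E–G is not: scale degree 6 in E major carries C#m (vi). In E minor the chord on that degree is C, so here it functions as bVI, borrowed from the parallel minor.

bVI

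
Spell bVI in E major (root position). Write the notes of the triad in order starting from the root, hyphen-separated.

The root of bVI is the lowered 6th degree: C# becomes C. Building the major chord from the parallel minor on C: C–E–G.

C-E-G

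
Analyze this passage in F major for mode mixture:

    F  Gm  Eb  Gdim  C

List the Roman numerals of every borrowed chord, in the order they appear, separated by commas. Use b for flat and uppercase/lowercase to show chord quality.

bVII, ii°

In F major the diatonic chords are F, Gm, Am, Bb, C, Dm, Edim. F, Gm and C all belong to that set. Eb (Eb–G–Bb) doesn't fit — on degree 7 F major would have Edim (vii°). Eb is the degree-7 chord of F minor, so it is the borrowed bVII. Gdim (G–Bb–Db) doesn't fit — on degree 2 F major would have Gm (ii). Gdim is the degree-2 chord of F minor, so it is the borrowed ii°.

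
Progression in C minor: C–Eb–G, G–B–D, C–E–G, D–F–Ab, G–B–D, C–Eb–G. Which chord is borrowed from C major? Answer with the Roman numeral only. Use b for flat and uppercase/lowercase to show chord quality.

I

C minor has the diatonic set Cm, Ddim, Eb, Fm, G, Ab, Bb (with V from harmonic minor). C–Eb–G = Cm, G–B–D = G and D–F–Ab = Ddim all belong to that set. C–E–G is not: scale degree 1 in C minor carries Cm (i). In C major the chord on that degree is C, so here it functions as I, borrowed from the parallel major.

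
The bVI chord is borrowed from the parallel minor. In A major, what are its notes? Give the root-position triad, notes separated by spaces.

The root of bVI is the lowered 6th degree: F# becomes F. In A minor the chord on F is F–A–C.

F A C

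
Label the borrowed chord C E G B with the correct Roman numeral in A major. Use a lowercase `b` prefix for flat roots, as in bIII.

bIIImaj7

The root C is the lowered 3rd scale degree — diatonically A major has C# there. The diatonic chord on degree 3 would be C#m (iii), but C–E–G–B is the major-seventh chord from A minor. As a borrowed chord it is labeled bIIImaj7.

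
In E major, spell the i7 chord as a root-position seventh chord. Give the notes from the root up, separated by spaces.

E G B D

i7 is built on scale degree 1, which is E in both E major and its parallel. In E minor the chord on E is E–G–B–D.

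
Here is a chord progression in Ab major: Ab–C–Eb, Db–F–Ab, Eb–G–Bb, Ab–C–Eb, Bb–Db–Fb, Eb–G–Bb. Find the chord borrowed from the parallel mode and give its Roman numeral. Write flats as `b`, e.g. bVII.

Ab major has the diatonic set Ab, Bbm, Cm, Db, Eb, Fm, Gdim. Of the given chords, Ab–C–Eb = Ab, Db–F–Ab = Db and Eb–G–Bb = Eb are diatonic. Bb–Db–Fb is not: scale degree 2 in Ab major carries Bbm (ii). In Ab minor the chord on that degree is Bbdim, so here it functions as ii°, borrowed from the parallel minor.

ii°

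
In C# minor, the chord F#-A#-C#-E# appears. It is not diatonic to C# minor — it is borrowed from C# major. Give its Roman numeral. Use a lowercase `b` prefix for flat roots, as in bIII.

The root F# is the diatonic 4th degree of C# minor; the borrowing shows in the chord quality. Diatonically C# minor has F#m (iv) on that degree; F#–A#–C#–E# is instead the major-seventh chord native to C# major, so it takes the label IVmaj7.

IVmaj7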